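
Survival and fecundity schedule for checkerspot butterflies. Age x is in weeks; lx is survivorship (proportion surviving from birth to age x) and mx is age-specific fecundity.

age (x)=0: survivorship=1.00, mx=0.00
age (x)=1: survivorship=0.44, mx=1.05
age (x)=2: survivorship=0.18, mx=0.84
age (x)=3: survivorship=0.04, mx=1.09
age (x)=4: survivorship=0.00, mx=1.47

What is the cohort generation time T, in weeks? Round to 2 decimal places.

1.36

lx·mx: 0, 0.462, 0.1512, 0.0436, 0 → R0 = 0.6568
x·lx·mx: 0, 0.462, 0.3024, 0.1308, 0 → Σ = 0.8952
T = 0.8952 / 0.6568 = 1.362972… → 1.36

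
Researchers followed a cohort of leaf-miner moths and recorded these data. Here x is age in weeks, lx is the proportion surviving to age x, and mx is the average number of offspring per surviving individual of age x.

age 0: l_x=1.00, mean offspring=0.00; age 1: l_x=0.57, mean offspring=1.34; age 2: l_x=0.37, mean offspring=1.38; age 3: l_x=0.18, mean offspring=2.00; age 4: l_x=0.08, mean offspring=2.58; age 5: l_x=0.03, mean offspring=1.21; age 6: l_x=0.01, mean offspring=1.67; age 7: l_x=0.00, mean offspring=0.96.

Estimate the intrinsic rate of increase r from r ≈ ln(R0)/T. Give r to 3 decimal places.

R0 = Σ lx·mx = 0 + 0.7638 + 0.5106 + 0.36 + 0.2064 + 0.0363 + 0.0167 + 0 = 1.8938
Σ x·lx·mx = 3.9723; T = 3.9723/1.8938 = 2.09753…
r ≈ ln(R0)/T = ln(1.8938)/2.09753… = 0.30445… → 0.304

0.304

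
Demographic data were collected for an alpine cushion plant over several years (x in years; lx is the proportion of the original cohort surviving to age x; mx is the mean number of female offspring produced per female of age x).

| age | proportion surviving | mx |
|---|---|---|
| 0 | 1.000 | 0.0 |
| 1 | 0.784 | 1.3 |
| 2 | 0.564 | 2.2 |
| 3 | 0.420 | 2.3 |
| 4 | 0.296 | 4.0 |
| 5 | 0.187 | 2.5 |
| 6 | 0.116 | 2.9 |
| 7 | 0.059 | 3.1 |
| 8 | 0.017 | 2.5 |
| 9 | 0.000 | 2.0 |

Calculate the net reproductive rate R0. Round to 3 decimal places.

5.439

lx·mx by age: 0, 1.0192, 1.2408, 0.966, 1.184, 0.4675, 0.3364, 0.1829, 0.0425, 0
R0 = Σ lx·mx = 5.4393 → 5.439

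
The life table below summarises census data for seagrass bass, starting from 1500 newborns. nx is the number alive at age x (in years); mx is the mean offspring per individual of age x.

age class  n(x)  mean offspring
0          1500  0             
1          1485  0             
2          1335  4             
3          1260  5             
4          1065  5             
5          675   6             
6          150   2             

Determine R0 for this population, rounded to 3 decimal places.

14.210

lx = nx/n0 = nx/1500: 1, 0.99, 0.89, 0.84, 0.71, 0.45, 0.1
lx·mx by age: 0, 0, 3.56, 4.2, 3.55, 2.7, 0.2
R0 = Σ lx·mx = 14.21 → 14.210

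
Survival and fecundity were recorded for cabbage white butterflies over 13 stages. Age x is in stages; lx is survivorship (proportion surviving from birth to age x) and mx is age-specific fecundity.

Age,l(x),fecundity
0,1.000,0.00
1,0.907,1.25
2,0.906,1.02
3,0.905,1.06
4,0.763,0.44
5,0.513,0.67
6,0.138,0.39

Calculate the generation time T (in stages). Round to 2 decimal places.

2.46

lx·mx: 0, 1.13375, 0.92412, 0.9593, 0.33572, 0.34371, 0.05382 → R0 = 3.75042
x·lx·mx: 0, 1.13375, 1.84824, 2.8779, 1.34288, 1.71855, 0.32292 → Σ = 9.24424
T = 9.24424 / 3.75042 = 2.464855… → 2.46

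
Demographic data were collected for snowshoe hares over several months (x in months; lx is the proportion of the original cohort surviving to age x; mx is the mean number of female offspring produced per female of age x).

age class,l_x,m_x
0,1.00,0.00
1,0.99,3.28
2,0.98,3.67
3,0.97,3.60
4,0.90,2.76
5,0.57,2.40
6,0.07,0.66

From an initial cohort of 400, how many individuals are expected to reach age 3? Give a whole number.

Expected survivors = N0 · l_3 = 400 × 0.97 = 388 → 388

388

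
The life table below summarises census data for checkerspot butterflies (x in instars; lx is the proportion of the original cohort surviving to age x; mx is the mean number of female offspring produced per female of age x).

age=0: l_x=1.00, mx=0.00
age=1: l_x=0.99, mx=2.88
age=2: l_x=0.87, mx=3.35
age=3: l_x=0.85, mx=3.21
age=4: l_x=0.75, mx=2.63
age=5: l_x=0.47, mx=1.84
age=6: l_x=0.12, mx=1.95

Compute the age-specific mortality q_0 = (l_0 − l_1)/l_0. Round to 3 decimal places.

q_0 = (l_0 − l_1) / l_0 = (1 − 0.99) / 1
     = 0.01 / 1 = 0.01 → 0.010

0.010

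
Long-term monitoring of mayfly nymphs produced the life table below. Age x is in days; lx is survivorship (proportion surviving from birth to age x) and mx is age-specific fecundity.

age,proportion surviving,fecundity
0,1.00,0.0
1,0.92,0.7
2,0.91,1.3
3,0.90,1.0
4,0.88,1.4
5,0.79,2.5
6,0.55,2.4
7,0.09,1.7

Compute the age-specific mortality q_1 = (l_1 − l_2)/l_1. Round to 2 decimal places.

0.01

q_1 = (l_1 − l_2) / l_1 = (0.92 − 0.91) / 0.92
     = 0.01 / 0.92 = 0.01087… → 0.01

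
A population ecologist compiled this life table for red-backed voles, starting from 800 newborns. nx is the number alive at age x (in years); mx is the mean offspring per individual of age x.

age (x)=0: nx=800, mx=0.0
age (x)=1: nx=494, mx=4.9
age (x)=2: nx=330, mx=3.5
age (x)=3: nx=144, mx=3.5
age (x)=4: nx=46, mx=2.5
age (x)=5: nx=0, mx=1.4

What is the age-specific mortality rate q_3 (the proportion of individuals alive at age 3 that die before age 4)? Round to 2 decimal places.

0.68

lx = nx/n0 = nx/800: 1, 0.6175, 0.4125, 0.18, 0.0575, 0
q_3 = (l_3 − l_4) / l_3 = (0.18 − 0.0575) / 0.18
     = 0.1225 / 0.18 = 0.680556… → 0.68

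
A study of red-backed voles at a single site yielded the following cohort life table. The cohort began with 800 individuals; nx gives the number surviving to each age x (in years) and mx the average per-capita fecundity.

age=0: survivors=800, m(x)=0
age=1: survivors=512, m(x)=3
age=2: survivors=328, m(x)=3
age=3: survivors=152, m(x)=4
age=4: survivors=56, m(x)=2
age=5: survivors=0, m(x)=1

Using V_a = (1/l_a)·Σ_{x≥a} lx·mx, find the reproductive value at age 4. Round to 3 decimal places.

lx = nx/n0 = nx/800: 1, 0.64, 0.41, 0.19, 0.07, 0
lx·mx for x ≥ 4: 0.14, 0 → sum = 0.14
V_4 = 0.14 / l_4 = 0.14 / 0.07 = 2 → 2.000

2.000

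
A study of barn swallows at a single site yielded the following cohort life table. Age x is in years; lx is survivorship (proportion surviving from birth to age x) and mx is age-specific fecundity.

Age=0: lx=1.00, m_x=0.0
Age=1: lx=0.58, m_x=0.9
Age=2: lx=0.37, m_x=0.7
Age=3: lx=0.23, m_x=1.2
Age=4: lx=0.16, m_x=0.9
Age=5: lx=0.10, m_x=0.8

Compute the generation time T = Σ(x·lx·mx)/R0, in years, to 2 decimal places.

lx·mx: 0, 0.522, 0.259, 0.276, 0.144, 0.08 → R0 = 1.281
x·lx·mx: 0, 0.522, 0.518, 0.828, 0.576, 0.4 → Σ = 2.844
T = 2.844 / 1.281 = 2.220141… → 2.22

2.22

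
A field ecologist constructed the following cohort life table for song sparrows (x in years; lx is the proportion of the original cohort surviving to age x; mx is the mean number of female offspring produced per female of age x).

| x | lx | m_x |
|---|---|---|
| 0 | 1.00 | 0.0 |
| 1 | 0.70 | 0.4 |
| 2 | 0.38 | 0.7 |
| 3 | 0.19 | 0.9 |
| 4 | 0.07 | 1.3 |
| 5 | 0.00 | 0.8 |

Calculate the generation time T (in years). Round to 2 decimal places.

lx·mx: 0, 0.28, 0.266, 0.171, 0.091, 0 → R0 = 0.808
x·lx·mx: 0, 0.28, 0.532, 0.513, 0.364, 0 → Σ = 1.689
T = 1.689 / 0.808 = 2.090347… → 2.09

2.09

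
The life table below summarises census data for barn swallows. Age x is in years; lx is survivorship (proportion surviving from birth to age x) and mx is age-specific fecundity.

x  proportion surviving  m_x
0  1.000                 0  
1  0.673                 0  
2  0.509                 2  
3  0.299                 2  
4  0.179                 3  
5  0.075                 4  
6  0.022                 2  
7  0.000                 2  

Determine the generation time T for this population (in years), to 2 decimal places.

lx·mx: 0, 0, 1.018, 0.598, 0.537, 0.3, 0.044, 0 → R0 = 2.497
x·lx·mx: 0, 0, 2.036, 1.794, 2.148, 1.5, 0.264, 0 → Σ = 7.742
T = 7.742 / 2.497 = 3.100521… → 3.10

3.10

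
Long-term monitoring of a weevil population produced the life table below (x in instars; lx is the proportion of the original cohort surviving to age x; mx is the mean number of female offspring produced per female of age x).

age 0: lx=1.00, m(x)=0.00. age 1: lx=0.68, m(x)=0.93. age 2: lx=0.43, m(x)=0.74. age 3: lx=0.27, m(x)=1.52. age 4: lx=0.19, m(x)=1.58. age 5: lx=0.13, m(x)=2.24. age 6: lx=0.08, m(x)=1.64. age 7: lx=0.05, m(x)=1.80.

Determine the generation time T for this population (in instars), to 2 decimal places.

3.02

lx·mx: 0, 0.6324, 0.3182, 0.4104, 0.3002, 0.2912, 0.1312, 0.09 → R0 = 2.1736
x·lx·mx: 0, 0.6324, 0.6364, 1.2312, 1.2008, 1.456, 0.7872, 0.63 → Σ = 6.574
T = 6.574 / 2.1736 = 3.024476… → 3.02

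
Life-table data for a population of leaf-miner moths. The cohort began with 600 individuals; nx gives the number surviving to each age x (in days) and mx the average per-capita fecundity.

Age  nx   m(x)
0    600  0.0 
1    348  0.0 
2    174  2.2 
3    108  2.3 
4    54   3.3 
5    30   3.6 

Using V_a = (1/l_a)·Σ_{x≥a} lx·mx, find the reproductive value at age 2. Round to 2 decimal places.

5.27

lx = nx/n0 = nx/600: 1, 0.58, 0.29, 0.18, 0.09, 0.05
lx·mx for x ≥ 2: 0.638, 0.414, 0.297, 0.18 → sum = 1.529
V_2 = 1.529 / l_2 = 1.529 / 0.29 = 5.272414… → 5.27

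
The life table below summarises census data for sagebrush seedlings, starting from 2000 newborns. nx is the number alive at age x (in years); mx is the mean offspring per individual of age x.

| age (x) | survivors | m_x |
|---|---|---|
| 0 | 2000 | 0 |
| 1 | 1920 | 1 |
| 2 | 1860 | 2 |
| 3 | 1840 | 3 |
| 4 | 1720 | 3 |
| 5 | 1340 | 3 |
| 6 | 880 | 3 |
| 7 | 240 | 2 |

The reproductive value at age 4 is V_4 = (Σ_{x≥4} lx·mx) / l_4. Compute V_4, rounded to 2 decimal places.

lx = nx/n0 = nx/2000: 1, 0.96, 0.93, 0.92, 0.86, 0.67, 0.44, 0.12
lx·mx for x ≥ 4: 2.58, 2.01, 1.32, 0.24 → sum = 6.15
V_4 = 6.15 / l_4 = 6.15 / 0.86 = 7.151163… → 7.15

7.15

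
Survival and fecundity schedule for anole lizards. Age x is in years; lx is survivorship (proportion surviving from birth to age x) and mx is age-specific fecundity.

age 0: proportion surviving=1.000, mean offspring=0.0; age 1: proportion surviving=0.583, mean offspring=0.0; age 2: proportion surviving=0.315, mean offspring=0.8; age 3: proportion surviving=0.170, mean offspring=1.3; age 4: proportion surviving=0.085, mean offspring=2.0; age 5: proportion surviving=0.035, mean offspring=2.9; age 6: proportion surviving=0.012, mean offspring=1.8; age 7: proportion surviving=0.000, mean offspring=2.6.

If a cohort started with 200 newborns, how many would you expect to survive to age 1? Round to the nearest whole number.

117

Expected survivors = N0 · l_1 = 200 × 0.583 = 116.6 → 117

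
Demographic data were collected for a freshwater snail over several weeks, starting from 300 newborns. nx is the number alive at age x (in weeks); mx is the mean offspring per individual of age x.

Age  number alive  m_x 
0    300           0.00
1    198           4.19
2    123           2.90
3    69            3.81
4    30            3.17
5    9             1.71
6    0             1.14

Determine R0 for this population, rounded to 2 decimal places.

5.20

lx = nx/n0 = nx/300: 1, 0.66, 0.41, 0.23, 0.1, 0.03, 0
lx·mx by age: 0, 2.7654, 1.189, 0.8763, 0.317, 0.0513, 0
R0 = Σ lx·mx = 5.199 → 5.20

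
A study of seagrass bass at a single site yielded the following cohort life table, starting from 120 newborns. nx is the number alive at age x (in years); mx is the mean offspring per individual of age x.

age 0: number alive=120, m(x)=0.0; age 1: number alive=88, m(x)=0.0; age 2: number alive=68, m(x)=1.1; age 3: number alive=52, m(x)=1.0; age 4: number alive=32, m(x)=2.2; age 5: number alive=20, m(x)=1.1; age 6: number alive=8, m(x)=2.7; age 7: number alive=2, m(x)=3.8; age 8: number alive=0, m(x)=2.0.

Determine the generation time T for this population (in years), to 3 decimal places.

lx = nx/n0 = nx/120: 1, 0.73333…, 0.56667…, 0.43333…, 0.26667…, 0.16667…, 0.06667…, 0.01667…, 0
lx·mx: 0, 0, 0.623333…, 0.433333…, 0.586667…, 0.183333…, 0.18…, 0.063333…, 0 → R0 = 2.07…
x·lx·mx: 0, 0, 1.246667…, 1.3…, 2.346667…, 0.916667…, 1.08…, 0.443333…, 0 → Σ = 7.333333…
T = 7.333333… / 2.07… = 3.542673… → 3.543

3.543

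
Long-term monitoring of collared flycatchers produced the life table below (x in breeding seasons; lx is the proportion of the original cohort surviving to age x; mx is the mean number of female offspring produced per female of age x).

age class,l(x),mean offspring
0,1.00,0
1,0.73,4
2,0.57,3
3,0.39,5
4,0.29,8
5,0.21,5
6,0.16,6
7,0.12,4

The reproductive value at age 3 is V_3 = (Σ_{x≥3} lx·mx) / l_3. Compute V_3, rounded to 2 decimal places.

lx·mx for x ≥ 3: 1.95, 2.32, 1.05, 0.96, 0.48 → sum = 6.76
V_3 = 6.76 / l_3 = 6.76 / 0.39 = 17.333333… → 17.33

17.33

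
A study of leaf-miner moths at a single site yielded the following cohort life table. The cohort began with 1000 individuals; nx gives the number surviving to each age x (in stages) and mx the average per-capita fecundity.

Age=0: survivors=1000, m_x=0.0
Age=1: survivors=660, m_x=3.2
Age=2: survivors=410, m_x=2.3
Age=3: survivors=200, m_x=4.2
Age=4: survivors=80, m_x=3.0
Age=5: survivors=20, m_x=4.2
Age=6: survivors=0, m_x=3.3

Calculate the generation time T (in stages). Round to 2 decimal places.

lx = nx/n0 = nx/1000: 1, 0.66, 0.41, 0.2, 0.08, 0.02, 0
lx·mx: 0, 2.112, 0.943, 0.84, 0.24, 0.084, 0 → R0 = 4.219
x·lx·mx: 0, 2.112, 1.886, 2.52, 0.96, 0.42, 0 → Σ = 7.898
T = 7.898 / 4.219 = 1.872008… → 1.87

1.87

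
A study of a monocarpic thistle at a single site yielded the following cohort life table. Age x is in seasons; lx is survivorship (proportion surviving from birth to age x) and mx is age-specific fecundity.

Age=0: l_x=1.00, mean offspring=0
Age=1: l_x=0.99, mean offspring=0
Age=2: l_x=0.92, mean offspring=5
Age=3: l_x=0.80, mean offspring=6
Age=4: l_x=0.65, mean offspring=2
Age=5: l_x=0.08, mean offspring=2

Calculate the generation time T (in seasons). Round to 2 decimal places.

lx·mx: 0, 0, 4.6, 4.8, 1.3, 0.16 → R0 = 10.86
x·lx·mx: 0, 0, 9.2, 14.4, 5.2, 0.8 → Σ = 29.6
T = 29.6 / 10.86 = 2.725599… → 2.73

2.73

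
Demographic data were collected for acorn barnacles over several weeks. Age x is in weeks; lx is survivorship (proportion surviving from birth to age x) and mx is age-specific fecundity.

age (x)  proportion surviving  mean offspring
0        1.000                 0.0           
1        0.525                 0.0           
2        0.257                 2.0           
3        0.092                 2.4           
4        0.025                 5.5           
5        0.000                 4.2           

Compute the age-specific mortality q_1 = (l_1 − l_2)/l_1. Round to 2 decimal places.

q_1 = (l_1 − l_2) / l_1 = (0.525 − 0.257) / 0.525
     = 0.268 / 0.525 = 0.510476… → 0.51

0.51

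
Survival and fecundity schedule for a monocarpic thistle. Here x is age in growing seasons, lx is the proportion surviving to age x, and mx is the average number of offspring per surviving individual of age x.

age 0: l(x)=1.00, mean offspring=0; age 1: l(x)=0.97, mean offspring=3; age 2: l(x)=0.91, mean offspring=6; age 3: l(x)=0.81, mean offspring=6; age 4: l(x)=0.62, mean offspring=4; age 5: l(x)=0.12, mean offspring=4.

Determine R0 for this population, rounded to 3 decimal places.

16.190

lx·mx by age: 0, 2.91, 5.46, 4.86, 2.48, 0.48
R0 = Σ lx·mx = 16.19 → 16.190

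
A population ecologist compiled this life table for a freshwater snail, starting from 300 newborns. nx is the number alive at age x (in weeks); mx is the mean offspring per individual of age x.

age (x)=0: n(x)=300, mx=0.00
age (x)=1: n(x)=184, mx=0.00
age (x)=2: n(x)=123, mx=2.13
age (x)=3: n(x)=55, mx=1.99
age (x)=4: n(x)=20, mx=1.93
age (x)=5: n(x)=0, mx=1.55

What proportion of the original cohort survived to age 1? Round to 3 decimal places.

0.613

l_1 = n_1/n_0 = 184/300 = 0.613333… → 0.613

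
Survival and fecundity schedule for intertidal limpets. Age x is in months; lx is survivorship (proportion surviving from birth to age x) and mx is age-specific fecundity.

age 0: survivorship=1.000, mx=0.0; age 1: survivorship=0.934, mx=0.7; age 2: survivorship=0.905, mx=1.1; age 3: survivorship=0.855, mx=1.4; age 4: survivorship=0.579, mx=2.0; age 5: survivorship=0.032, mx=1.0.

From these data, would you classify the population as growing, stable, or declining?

growing

R0 = Σ lx·mx = 0 + 0.6538 + 0.9955 + 1.197 + 1.158 + 0.032 = 4.0363
R0 > 1, so the population is growing.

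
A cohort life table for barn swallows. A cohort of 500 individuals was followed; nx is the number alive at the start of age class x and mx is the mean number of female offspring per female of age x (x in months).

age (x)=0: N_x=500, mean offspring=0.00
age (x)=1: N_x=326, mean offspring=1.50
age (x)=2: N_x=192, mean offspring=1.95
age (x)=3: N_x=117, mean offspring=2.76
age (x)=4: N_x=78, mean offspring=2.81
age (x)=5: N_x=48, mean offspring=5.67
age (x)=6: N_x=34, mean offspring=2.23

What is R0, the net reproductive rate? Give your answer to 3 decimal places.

lx = nx/n0 = nx/500: 1, 0.652, 0.384, 0.234, 0.156, 0.096, 0.068
lx·mx by age: 0, 0.978, 0.7488, 0.64584, 0.43836, 0.54432, 0.15164
R0 = Σ lx·mx = 3.50696 → 3.507

3.507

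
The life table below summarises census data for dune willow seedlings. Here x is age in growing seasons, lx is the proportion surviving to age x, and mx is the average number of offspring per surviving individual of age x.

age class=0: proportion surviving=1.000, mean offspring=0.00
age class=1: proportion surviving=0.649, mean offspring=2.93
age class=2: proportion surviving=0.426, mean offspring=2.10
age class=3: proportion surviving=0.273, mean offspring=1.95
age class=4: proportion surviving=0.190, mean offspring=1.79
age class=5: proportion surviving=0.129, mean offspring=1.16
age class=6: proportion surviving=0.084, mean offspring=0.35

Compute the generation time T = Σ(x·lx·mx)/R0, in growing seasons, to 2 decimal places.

lx·mx: 0, 1.90157, 0.8946, 0.53235, 0.3401, 0.14964, 0.0294 → R0 = 3.84766
x·lx·mx: 0, 1.90157, 1.7892, 1.59705, 1.3604, 0.7482, 0.1764 → Σ = 7.57282
T = 7.57282 / 3.84766 = 1.968162… → 1.97

1.97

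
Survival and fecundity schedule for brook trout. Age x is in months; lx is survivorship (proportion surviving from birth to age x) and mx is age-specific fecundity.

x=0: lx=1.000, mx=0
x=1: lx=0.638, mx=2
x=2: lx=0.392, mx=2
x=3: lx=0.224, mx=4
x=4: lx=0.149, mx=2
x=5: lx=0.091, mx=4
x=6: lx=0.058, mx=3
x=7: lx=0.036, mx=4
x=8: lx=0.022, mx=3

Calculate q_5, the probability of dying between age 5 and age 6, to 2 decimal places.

0.36

q_5 = (l_5 − l_6) / l_5 = (0.091 − 0.058) / 0.091
     = 0.033 / 0.091 = 0.362637… → 0.36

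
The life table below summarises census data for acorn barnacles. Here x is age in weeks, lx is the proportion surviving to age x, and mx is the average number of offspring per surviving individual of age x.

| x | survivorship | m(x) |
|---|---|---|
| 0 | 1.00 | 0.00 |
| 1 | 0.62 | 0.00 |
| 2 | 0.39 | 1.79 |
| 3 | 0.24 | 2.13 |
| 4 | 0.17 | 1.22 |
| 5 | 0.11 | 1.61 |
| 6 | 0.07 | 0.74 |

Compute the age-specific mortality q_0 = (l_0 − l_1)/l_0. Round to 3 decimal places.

0.380

q_0 = (l_0 − l_1) / l_0 = (1 − 0.62) / 1
     = 0.38 / 1 = 0.38 → 0.380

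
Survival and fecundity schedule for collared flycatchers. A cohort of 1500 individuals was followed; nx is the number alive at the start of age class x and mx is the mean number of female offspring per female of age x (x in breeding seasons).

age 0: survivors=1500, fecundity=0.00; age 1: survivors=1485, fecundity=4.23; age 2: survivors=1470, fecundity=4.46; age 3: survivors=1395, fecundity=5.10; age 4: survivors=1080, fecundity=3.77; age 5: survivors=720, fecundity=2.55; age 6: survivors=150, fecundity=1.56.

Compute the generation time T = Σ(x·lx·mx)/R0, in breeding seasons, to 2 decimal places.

2.59

lx = nx/n0 = nx/1500: 1, 0.99, 0.98, 0.93, 0.72, 0.48, 0.1
lx·mx: 0, 4.1877, 4.3708, 4.743, 2.7144, 1.224, 0.156 → R0 = 17.3959
x·lx·mx: 0, 4.1877, 8.7416, 14.229, 10.8576, 6.12, 0.936 → Σ = 45.0719
T = 45.0719 / 17.3959 = 2.59095… → 2.59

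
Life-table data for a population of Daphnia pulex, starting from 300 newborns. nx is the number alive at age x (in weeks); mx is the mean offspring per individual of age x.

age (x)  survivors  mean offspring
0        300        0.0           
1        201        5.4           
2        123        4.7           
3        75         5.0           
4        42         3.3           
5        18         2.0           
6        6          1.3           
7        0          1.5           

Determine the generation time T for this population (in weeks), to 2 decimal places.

lx = nx/n0 = nx/300: 1, 0.67, 0.41, 0.25, 0.14, 0.06, 0.02, 0
lx·mx: 0, 3.618, 1.927, 1.25, 0.462, 0.12, 0.026, 0 → R0 = 7.403
x·lx·mx: 0, 3.618, 3.854, 3.75, 1.848, 0.6, 0.156, 0 → Σ = 13.826
T = 13.826 / 7.403 = 1.867621… → 1.87

1.87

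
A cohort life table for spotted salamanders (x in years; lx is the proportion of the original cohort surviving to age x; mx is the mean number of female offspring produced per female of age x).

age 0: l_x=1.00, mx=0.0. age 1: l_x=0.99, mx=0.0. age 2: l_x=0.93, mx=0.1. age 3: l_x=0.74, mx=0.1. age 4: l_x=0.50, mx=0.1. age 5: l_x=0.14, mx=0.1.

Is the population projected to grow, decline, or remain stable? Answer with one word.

R0 = Σ lx·mx = 0 + 0 + 0.093 + 0.074 + 0.05 + 0.014 = 0.231
R0 < 1, so the population is declining.

declining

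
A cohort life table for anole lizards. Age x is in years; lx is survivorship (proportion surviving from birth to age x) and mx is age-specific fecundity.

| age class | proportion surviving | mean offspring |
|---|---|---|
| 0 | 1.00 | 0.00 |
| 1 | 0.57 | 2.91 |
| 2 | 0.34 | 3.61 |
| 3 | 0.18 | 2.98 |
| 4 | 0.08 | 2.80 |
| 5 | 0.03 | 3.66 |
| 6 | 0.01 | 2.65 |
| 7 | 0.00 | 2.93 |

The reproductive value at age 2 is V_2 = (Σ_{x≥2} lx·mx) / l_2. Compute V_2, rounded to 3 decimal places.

6.247

lx·mx for x ≥ 2: 1.2274, 0.5364, 0.224, 0.1098, 0.0265, 0 → sum = 2.1241
V_2 = 2.1241 / l_2 = 2.1241 / 0.34 = 6.247353… → 6.247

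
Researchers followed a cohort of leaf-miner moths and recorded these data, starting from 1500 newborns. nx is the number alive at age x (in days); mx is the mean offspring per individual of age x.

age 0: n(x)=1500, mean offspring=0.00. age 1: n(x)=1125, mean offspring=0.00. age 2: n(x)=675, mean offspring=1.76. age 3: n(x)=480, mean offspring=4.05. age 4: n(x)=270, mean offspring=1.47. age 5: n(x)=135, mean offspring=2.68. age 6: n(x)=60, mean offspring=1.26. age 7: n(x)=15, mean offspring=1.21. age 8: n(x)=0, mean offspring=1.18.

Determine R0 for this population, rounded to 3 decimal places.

lx = nx/n0 = nx/1500: 1, 0.75, 0.45, 0.32, 0.18, 0.09, 0.04, 0.01, 0
lx·mx by age: 0, 0, 0.792, 1.296, 0.2646, 0.2412, 0.0504, 0.0121, 0
R0 = Σ lx·mx = 2.6563 → 2.656

2.656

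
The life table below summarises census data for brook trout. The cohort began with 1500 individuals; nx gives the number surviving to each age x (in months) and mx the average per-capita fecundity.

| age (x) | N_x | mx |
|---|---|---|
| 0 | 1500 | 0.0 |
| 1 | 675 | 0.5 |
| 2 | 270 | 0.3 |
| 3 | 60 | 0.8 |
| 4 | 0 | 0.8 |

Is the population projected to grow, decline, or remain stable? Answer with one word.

declining

lx = nx/n0 = nx/1500: 1, 0.45, 0.18, 0.04, 0
R0 = Σ lx·mx = 0 + 0.225 + 0.054 + 0.032 + 0 = 0.311
R0 < 1, so the population is declining.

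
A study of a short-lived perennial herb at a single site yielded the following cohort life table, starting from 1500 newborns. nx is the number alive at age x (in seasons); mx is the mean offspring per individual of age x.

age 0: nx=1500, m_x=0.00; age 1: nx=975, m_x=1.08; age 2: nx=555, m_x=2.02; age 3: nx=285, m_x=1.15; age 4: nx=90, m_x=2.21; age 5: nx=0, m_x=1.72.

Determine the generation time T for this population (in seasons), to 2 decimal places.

1.88

lx = nx/n0 = nx/1500: 1, 0.65, 0.37, 0.19, 0.06, 0
lx·mx: 0, 0.702, 0.7474, 0.2185, 0.1326, 0 → R0 = 1.8005
x·lx·mx: 0, 0.702, 1.4948, 0.6555, 0.5304, 0 → Σ = 3.3827
T = 3.3827 / 1.8005 = 1.878756… → 1.88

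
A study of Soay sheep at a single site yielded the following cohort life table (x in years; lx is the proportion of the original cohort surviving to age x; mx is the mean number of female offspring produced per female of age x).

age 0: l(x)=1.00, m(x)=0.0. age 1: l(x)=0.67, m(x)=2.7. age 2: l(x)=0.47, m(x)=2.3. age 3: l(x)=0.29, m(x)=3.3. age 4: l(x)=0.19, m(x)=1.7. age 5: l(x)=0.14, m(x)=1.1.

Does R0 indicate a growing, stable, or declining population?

R0 = Σ lx·mx = 0 + 1.809 + 1.081 + 0.957 + 0.323 + 0.154 = 4.324
R0 > 1, so the population is growing.

growing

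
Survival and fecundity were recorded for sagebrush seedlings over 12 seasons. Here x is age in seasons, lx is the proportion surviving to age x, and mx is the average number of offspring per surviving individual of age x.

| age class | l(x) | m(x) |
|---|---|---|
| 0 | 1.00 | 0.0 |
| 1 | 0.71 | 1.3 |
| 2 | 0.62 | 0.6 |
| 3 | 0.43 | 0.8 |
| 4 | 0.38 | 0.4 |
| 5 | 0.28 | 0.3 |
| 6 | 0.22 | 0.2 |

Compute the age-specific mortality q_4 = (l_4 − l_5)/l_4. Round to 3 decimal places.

q_4 = (l_4 − l_5) / l_4 = (0.38 − 0.28) / 0.38
     = 0.1 / 0.38 = 0.263158… → 0.263

0.263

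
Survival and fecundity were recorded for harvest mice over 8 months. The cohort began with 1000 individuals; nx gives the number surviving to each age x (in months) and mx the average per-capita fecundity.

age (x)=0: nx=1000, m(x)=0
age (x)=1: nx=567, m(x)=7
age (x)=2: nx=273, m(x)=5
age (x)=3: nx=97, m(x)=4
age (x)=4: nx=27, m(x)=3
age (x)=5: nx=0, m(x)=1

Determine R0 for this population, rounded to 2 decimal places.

lx = nx/n0 = nx/1000: 1, 0.567, 0.273, 0.097, 0.027, 0
lx·mx by age: 0, 3.969, 1.365, 0.388, 0.081, 0
R0 = Σ lx·mx = 5.803 → 5.80

5.80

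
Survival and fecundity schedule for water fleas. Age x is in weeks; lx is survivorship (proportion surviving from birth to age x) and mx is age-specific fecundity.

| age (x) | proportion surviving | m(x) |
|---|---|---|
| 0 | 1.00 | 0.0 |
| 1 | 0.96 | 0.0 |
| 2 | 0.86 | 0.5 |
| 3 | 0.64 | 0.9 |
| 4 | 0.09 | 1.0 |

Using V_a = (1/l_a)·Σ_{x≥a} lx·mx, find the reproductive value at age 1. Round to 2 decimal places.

1.14

lx·mx for x ≥ 1: 0, 0.43, 0.576, 0.09 → sum = 1.096
V_1 = 1.096 / l_1 = 1.096 / 0.96 = 1.141667… → 1.14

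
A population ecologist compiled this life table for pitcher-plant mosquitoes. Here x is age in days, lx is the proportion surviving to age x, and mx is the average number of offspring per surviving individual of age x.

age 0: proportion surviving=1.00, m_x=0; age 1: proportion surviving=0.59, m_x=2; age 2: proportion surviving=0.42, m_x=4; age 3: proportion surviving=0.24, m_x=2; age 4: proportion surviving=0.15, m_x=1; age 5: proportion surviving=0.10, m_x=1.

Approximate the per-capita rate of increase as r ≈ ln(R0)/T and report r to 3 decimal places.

R0 = Σ lx·mx = 0 + 1.18 + 1.68 + 0.48 + 0.15 + 0.1 = 3.59
Σ x·lx·mx = 7.08; T = 7.08/3.59 = 1.97214…
r ≈ ln(R0)/T = ln(3.59)/1.97214… = 0.6481… → 0.648

0.648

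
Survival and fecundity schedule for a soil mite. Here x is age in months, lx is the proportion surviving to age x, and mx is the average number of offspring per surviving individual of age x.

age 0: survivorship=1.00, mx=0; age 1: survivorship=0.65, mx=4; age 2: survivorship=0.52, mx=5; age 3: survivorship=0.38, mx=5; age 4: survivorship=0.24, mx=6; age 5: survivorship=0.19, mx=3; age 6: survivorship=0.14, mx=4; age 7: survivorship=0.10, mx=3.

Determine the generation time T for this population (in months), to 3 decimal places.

2.765

lx·mx: 0, 2.6, 2.6, 1.9, 1.44, 0.57, 0.56, 0.3 → R0 = 9.97
x·lx·mx: 0, 2.6, 5.2, 5.7, 5.76, 2.85, 3.36, 2.1 → Σ = 27.57
T = 27.57 / 9.97 = 2.765296… → 2.765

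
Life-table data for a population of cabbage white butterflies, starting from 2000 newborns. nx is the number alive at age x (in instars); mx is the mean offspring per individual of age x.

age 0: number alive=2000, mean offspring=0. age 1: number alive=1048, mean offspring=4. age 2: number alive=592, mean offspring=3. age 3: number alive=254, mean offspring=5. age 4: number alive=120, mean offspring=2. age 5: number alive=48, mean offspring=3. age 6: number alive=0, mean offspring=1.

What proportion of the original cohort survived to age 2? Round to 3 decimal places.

l_2 = n_2/n_0 = 592/2000 = 0.296 → 0.296

0.296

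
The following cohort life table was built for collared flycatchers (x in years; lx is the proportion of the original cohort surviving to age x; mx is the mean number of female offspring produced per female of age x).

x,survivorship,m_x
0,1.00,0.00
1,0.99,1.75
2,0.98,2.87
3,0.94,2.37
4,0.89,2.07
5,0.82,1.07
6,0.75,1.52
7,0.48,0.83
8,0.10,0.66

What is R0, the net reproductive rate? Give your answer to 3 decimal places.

11.097

lx·mx by age: 0, 1.7325, 2.8126, 2.2278, 1.8423, 0.8774, 1.14, 0.3984, 0.066
R0 = Σ lx·mx = 11.097 → 11.097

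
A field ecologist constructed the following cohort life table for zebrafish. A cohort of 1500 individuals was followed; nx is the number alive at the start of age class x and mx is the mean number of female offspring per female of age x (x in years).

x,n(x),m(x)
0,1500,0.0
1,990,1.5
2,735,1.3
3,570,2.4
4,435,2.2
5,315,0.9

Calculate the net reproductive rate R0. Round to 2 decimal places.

3.37

lx = nx/n0 = nx/1500: 1, 0.66, 0.49, 0.38, 0.29, 0.21
lx·mx by age: 0, 0.99, 0.637, 0.912, 0.638, 0.189
R0 = Σ lx·mx = 3.366 → 3.37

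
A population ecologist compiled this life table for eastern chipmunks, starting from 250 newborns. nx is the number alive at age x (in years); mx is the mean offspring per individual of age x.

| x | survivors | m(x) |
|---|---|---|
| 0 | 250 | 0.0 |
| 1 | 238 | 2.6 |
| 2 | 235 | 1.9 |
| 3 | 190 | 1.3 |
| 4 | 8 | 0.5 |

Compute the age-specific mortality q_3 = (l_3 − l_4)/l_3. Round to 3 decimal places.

lx = nx/n0 = nx/250: 1, 0.952, 0.94, 0.76, 0.032
q_3 = (l_3 − l_4) / l_3 = (0.76 − 0.032) / 0.76
     = 0.728 / 0.76 = 0.957895… → 0.958

0.958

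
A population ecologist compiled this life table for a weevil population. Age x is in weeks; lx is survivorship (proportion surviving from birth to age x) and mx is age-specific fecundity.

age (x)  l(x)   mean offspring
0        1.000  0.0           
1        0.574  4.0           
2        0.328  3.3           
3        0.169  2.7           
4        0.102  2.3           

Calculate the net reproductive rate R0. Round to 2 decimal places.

4.07

lx·mx by age: 0, 2.296, 1.0824, 0.4563, 0.2346
R0 = Σ lx·mx = 4.0693 → 4.07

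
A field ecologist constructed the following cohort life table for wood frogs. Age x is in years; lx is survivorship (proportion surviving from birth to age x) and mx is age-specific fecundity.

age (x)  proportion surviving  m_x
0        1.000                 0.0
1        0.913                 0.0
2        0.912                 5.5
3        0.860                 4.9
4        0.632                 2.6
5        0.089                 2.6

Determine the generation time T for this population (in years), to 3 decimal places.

2.738

lx·mx: 0, 0, 5.016, 4.214, 1.6432, 0.2314 → R0 = 11.1046
x·lx·mx: 0, 0, 10.032, 12.642, 6.5728, 1.157 → Σ = 30.4038
T = 30.4038 / 11.1046 = 2.737946… → 2.738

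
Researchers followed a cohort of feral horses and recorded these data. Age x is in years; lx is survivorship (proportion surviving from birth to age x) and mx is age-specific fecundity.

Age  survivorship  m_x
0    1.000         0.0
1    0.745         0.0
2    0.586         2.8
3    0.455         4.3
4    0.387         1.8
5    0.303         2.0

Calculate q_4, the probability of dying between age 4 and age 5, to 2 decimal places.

q_4 = (l_4 − l_5) / l_4 = (0.387 − 0.303) / 0.387
     = 0.084 / 0.387 = 0.217054… → 0.22

0.22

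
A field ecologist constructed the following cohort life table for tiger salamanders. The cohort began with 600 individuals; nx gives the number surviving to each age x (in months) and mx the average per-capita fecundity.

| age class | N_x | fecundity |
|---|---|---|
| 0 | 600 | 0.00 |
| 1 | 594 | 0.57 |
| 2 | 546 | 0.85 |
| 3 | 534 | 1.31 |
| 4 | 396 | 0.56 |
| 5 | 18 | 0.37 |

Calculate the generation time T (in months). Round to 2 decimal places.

lx = nx/n0 = nx/600: 1, 0.99, 0.91, 0.89, 0.66, 0.03
lx·mx: 0, 0.5643, 0.7735, 1.1659, 0.3696, 0.0111 → R0 = 2.8844
x·lx·mx: 0, 0.5643, 1.547, 3.4977, 1.4784, 0.0555 → Σ = 7.1429
T = 7.1429 / 2.8844 = 2.47639… → 2.48

2.48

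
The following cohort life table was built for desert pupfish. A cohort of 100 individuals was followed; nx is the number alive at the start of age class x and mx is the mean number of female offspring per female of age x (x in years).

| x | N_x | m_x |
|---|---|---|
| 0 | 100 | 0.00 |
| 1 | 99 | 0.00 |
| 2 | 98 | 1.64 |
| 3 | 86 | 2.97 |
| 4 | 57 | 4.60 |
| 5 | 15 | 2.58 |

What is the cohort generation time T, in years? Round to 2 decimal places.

lx = nx/n0 = nx/100: 1, 0.99, 0.98, 0.86, 0.57, 0.15
lx·mx: 0, 0, 1.6072, 2.5542, 2.622, 0.387 → R0 = 7.1704
x·lx·mx: 0, 0, 3.2144, 7.6626, 10.488, 1.935 → Σ = 23.3
T = 23.3 / 7.1704 = 3.24947… → 3.25

3.25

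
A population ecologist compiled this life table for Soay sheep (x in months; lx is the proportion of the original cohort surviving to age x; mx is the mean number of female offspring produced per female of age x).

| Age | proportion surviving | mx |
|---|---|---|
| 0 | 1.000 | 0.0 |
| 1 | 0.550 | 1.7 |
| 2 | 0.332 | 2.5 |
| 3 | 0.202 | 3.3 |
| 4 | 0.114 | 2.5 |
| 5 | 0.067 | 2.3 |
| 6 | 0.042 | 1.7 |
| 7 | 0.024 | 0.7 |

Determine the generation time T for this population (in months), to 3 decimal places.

2.383

lx·mx: 0, 0.935, 0.83, 0.6666, 0.285, 0.1541, 0.0714, 0.0168 → R0 = 2.9589
x·lx·mx: 0, 0.935, 1.66, 1.9998, 1.14, 0.7705, 0.4284, 0.1176 → Σ = 7.0513
T = 7.0513 / 2.9589 = 2.383082… → 2.383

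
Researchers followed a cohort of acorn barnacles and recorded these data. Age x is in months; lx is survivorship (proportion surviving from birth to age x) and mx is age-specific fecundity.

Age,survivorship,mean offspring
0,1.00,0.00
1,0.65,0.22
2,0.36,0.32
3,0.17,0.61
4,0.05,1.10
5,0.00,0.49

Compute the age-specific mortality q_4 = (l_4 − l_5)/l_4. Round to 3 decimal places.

q_4 = (l_4 − l_5) / l_4 = (0.05 − 0) / 0.05
     = 0.05 / 0.05 = 1 → 1.000

1.000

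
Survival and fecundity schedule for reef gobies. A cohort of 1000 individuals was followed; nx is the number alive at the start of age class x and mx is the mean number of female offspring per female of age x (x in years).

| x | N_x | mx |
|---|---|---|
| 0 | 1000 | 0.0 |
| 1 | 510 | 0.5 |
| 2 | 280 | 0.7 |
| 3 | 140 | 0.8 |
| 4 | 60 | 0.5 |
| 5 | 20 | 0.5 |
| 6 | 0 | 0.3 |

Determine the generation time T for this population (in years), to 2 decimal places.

lx = nx/n0 = nx/1000: 1, 0.51, 0.28, 0.14, 0.06, 0.02, 0
lx·mx: 0, 0.255, 0.196, 0.112, 0.03, 0.01, 0 → R0 = 0.603
x·lx·mx: 0, 0.255, 0.392, 0.336, 0.12, 0.05, 0 → Σ = 1.153
T = 1.153 / 0.603 = 1.912106… → 1.91

1.91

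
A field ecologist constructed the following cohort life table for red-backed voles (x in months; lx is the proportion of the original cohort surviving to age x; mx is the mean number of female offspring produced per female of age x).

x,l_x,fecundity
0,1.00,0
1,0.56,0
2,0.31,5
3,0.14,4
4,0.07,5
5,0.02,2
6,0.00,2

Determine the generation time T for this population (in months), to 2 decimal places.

2.55

lx·mx: 0, 0, 1.55, 0.56, 0.35, 0.04, 0 → R0 = 2.5
x·lx·mx: 0, 0, 3.1, 1.68, 1.4, 0.2, 0 → Σ = 6.38
T = 6.38 / 2.5 = 2.552 → 2.55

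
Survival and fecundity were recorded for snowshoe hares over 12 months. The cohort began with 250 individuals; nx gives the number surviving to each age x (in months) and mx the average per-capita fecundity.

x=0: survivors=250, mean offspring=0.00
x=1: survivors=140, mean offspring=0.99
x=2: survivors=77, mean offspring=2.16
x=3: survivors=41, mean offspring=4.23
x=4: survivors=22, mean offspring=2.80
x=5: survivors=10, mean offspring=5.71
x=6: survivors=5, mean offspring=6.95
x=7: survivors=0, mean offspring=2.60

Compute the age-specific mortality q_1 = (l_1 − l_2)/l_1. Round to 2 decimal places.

lx = nx/n0 = nx/250: 1, 0.56, 0.308, 0.164, 0.088, 0.04, 0.02, 0
q_1 = (l_1 − l_2) / l_1 = (0.56 − 0.308) / 0.56
     = 0.252 / 0.56 = 0.45 → 0.45

0.45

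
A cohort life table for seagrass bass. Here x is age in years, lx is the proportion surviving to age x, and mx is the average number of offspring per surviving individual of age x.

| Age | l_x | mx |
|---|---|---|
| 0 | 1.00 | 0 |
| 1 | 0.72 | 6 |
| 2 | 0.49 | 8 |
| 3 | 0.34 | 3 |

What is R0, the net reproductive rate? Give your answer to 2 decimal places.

9.26

lx·mx by age: 0, 4.32, 3.92, 1.02
R0 = Σ lx·mx = 9.26 → 9.26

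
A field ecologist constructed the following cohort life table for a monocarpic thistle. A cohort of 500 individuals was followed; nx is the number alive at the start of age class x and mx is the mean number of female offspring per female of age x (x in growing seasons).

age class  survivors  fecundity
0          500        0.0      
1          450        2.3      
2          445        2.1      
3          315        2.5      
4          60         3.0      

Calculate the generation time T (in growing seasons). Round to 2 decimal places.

lx = nx/n0 = nx/500: 1, 0.9, 0.89, 0.63, 0.12
lx·mx: 0, 2.07, 1.869, 1.575, 0.36 → R0 = 5.874
x·lx·mx: 0, 2.07, 3.738, 4.725, 1.44 → Σ = 11.973
T = 11.973 / 5.874 = 2.038304… → 2.04

2.04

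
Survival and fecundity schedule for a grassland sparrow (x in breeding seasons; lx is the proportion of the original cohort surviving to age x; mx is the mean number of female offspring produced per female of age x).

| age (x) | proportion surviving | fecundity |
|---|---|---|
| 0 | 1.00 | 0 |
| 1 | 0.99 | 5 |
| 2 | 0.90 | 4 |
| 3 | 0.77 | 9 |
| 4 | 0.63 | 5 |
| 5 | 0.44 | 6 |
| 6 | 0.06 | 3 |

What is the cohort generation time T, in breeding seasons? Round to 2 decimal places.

lx·mx: 0, 4.95, 3.6, 6.93, 3.15, 2.64, 0.18 → R0 = 21.45
x·lx·mx: 0, 4.95, 7.2, 20.79, 12.6, 13.2, 1.08 → Σ = 59.82
T = 59.82 / 21.45 = 2.788811… → 2.79

2.79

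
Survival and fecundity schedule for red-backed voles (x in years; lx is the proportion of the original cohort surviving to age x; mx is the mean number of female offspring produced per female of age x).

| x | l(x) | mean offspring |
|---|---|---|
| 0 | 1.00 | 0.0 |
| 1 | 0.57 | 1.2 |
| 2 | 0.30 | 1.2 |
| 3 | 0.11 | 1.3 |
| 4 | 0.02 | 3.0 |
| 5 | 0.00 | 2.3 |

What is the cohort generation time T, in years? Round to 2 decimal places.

lx·mx: 0, 0.684, 0.36, 0.143, 0.06, 0 → R0 = 1.247
x·lx·mx: 0, 0.684, 0.72, 0.429, 0.24, 0 → Σ = 2.073
T = 2.073 / 1.247 = 1.66239… → 1.66

1.66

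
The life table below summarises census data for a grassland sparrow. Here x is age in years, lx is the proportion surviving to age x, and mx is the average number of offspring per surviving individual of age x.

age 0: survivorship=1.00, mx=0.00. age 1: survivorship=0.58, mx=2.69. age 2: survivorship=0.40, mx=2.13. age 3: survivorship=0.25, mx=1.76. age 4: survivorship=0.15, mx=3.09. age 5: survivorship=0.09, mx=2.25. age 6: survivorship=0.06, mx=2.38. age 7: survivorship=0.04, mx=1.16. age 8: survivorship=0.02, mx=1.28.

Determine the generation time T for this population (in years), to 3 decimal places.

2.367

lx·mx: 0, 1.5602, 0.852, 0.44, 0.4635, 0.2025, 0.1428, 0.0464, 0.0256 → R0 = 3.733
x·lx·mx: 0, 1.5602, 1.704, 1.32, 1.854, 1.0125, 0.8568, 0.3248, 0.2048 → Σ = 8.8371
T = 8.8371 / 3.733 = 2.367292… → 2.367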